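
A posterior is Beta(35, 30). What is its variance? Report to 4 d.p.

0.0038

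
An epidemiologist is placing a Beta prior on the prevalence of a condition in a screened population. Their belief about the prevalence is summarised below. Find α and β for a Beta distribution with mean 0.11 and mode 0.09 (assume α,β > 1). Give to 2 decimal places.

α = 4.51, β = 36.49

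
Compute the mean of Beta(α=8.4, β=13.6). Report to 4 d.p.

0.3818

The Beta mean is α/(α+β) = 8.4/(8.4+13.6) = 0.3818.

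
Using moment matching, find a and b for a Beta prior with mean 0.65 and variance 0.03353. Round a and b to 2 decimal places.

By moment matching, a+b = μ(1−μ)/σ² − 1 = (0.65·0.35)/0.03353 − 1 = 6.7850 − 1 = 5.7850.
Since a/(a+b) = μ, a = 0.65·5.7850 = 3.76 and b = 0.35·5.7850 = 2.02.

a = 3.76, b = 2.02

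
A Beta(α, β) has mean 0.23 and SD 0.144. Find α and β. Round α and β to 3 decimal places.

Variance = 0.144² = 0.020736. The moment-matching identity α+β = μ(1−μ)/Var − 1 gives
α+β = 0.1771/0.020736 − 1 = 7.5407, so α = μ·7.5407 = 1.734 and β = (1−μ)·7.5407 = 5.806.

α = 1.734, β = 5.806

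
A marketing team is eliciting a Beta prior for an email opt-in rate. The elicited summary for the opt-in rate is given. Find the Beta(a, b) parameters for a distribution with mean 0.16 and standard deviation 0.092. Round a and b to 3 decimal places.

a = 2.381, b = 12.498

σ² = 0.092² = 0.008464.
With s = a+b, Var = μ(1−μ)/(s+1), so s+1 = (0.16×0.84)/0.008464 = 15.8790 and s = 14.8790.
a = μs = 2.381, b = (1−μ)s = 12.498.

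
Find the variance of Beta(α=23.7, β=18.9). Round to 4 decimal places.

0.0057

α+β = 42.6 and αβ = 447.93, so Var = αβ/[(α+β)²(α+β+1)] = 447.93/79123.536 = 0.0057.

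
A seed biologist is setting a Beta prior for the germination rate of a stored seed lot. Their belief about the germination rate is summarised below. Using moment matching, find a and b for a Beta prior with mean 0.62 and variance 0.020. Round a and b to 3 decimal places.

a = 6.684, b = 4.096

Let s = a+b. The Beta variance is μ(1−μ)/(s+1).
So s+1 = μ(1−μ)/σ² = (0.62×0.38)/0.020 = 0.2356/0.020 = 11.7800, giving s = 10.7800.
Then a = μs = 0.62×10.7800 = 6.684 and b = (1−μ)s = 0.38×10.7800 = 4.096.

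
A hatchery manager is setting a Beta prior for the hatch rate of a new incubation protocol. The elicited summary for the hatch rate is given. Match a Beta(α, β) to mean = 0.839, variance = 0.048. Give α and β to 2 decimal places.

By moment matching, α+β = μ(1−μ)/σ² − 1 = (0.839·0.161)/0.048 − 1 = 2.8141 − 1 = 1.8141.
Since α/(α+β) = μ, α = 0.839·1.8141 = 1.52 and β = 0.161·1.8141 = 0.29.

α = 1.52, β = 0.29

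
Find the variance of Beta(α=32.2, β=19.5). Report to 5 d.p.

Var = αβ/[(α+β)²(α+β+1)] = (32.2×19.5)/(51.7²×52.7) = 627.90/140861.303 = 0.00446.

0.00446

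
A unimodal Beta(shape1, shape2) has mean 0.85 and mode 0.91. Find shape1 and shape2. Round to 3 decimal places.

shape1 = 11.617, shape2 = 2.050

Let s = shape1+shape2. Mean gives shape1 = μs = 0.85s; mode gives (shape1−1)/(s−2) = 0.91.
Substituting: 0.85s − 1 = 0.91(s−2) = 0.91s − 1.82, so -0.06s = -0.82 and s = 13.6667.
Then shape1 = 0.85×13.6667 = 11.617 and shape2 = s−shape1 = 2.050.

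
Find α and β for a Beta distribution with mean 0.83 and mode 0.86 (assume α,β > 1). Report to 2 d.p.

α = 19.92, β = 4.08

Let s = α+β. Mean gives α = μs = 0.83s; mode gives (α−1)/(s−2) = 0.86.
Substituting: 0.83s − 1 = 0.86(s−2) = 0.86s − 1.72, so -0.03s = -0.72 and s = 24.0000.
Then α = 0.83×24.0000 = 19.92 and β = s−α = 4.08.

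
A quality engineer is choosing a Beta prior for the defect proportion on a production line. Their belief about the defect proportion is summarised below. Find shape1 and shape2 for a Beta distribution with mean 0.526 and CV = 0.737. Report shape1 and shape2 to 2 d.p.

shape1 = 0.35, shape2 = 0.31

Var = (CV·μ)² = (0.737×0.526)² = 0.150282.
shape1+shape2 = μ(1−μ)/Var − 1 = 0.249324/0.150282 − 1 = 0.6590.
Thus shape1 = 0.526·0.6590 = 0.35 and shape2 = 0.474·0.6590 = 0.31.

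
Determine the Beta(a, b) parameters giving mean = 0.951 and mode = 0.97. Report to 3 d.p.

a = 47.049, b = 2.424

Let s = a+b. Mean gives a = μs = 0.951s; mode gives (a−1)/(s−2) = 0.97.
Substituting: 0.951s − 1 = 0.97(s−2) = 0.97s − 1.94, so -0.019s = -0.94 and s = 49.4737.
Then a = 0.951×49.4737 = 47.049 and b = s−a = 2.424.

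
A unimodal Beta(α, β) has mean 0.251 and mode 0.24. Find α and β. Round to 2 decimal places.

Let s = α+β. Mean gives α = μs = 0.251s; mode gives (α−1)/(s−2) = 0.24.
Substituting: 0.251s − 1 = 0.24(s−2) = 0.24s − 0.48, so 0.011s = 0.52 and s = 47.2727.
Then α = 0.251×47.2727 = 11.87 and β = s−α = 35.41.

α = 11.87, β = 35.41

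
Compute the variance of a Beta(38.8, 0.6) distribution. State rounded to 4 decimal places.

0.0004

α+β = 39.4 and αβ = 23.28, so Var = αβ/[(α+β)²(α+β+1)] = 23.28/62715.344 = 0.0004.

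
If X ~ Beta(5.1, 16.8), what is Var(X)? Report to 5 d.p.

0.00780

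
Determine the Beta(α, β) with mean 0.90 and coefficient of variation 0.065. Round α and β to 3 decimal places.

σ = CV·μ = 0.065×0.90 = 0.05850, so σ² = 0.003422.
s+1 = μ(1−μ)/σ² = 0.0900/0.003422 = 26.2985, so s = α+β = 25.2985.
α = μs = 22.769, β = (1−μ)s = 2.530.

α = 22.769, β = 2.530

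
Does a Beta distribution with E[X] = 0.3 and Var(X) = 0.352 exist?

No

The Beta variance bound is σ² < μ(1−μ).
Here μ(1−μ) = 0.3×0.7 = 0.21, and 0.352 ≥ 0.21.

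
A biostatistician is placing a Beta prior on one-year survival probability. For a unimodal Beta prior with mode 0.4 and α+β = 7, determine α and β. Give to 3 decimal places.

Mode = (α−1)/(κ−2) with κ = α+β, so α−1 = 0.4·5 = 2.000.
α = 3.000; β = κ − α = 4.000.

α = 3.000, β = 4.000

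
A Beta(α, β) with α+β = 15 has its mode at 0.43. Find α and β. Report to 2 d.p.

α = 6.59, β = 8.41

Mode = (α−1)/(κ−2) with κ = α+β, so α−1 = 0.43·13 = 5.59.
α = 6.59; β = κ − α = 8.41.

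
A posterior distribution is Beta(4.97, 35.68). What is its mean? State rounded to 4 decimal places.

The Beta mean is α/(α+β) = 4.97/(4.97+35.68) = 0.1223.

0.1223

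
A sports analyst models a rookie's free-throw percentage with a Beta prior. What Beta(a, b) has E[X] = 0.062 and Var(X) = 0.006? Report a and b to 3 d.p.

a = 0.539, b = 8.154

Let s = a+b. The Beta variance is μ(1−μ)/(s+1).
So s+1 = μ(1−μ)/σ² = (0.062×0.938)/0.006 = 0.058156/0.006 = 9.6927, giving s = 8.6927.
Then a = μs = 0.062×8.6927 = 0.539 and b = (1−μ)s = 0.938×8.6927 = 8.154.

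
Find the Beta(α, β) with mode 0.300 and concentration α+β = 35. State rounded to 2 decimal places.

α = 10.90, β = 24.10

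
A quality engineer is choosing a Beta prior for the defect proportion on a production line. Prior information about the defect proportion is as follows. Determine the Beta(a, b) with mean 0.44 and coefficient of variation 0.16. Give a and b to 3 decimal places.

σ = CV·μ = 0.16×0.44 = 0.07040, so σ² = 0.004956.
s+1 = μ(1−μ)/σ² = 0.2464/0.004956 = 49.7159, so s = a+b = 48.7159.
a = μs = 21.435, b = (1−μ)s = 27.281.

a = 21.435, b = 27.281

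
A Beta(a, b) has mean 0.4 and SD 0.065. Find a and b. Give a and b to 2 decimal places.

Variance = 0.065² = 0.004225. The moment-matching identity a+b = μ(1−μ)/Var − 1 gives
a+b = 0.24/0.004225 − 1 = 55.8047, so a = μ·55.8047 = 22.32 and b = (1−μ)·55.8047 = 33.48.

a = 22.32, b = 33.48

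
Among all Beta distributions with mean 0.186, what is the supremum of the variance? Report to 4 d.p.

Var = μ(1−μ)/(α+β+1), which approaches μ(1−μ) as α+β → 0.
So the supremum is μ(1−μ) = 0.186×0.814 = 0.1514.

0.1514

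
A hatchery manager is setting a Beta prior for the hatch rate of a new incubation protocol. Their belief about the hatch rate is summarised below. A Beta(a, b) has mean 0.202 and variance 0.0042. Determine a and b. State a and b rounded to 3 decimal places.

Write ν = a+b; then a = μν and Var = μ(1−μ)/(ν+1).
ν = μ(1−μ)/Var − 1 = 0.161196/0.0042 − 1 = 37.3800.
a = 0.202·37.3800 = 7.551, b = 0.798·37.3800 = 29.829.

a = 7.551, b = 29.829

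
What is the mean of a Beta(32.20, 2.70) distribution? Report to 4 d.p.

0.9226

The Beta mean is α/(α+β) = 32.20/(32.20+2.70) = 0.9226.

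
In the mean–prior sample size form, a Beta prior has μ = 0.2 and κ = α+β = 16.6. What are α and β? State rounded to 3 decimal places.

α = 3.320, β = 13.280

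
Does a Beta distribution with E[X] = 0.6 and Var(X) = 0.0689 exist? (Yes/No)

A Beta with mean μ has variance μ(1−μ)/(α+β+1) < μ(1−μ).
Here μ(1−μ) = 0.6×0.4 = 0.24, and 0.0689 < 0.24.

Yes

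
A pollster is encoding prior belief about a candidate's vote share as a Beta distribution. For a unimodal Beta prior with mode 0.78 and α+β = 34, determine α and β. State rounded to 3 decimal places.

α = 25.960, β = 8.040

For α,β>1 the mode is (α−1)/(α+β−2), so α = mode·(κ−2)+1 = 0.78×32+1 = 25.960.
And β = (1−mode)·(κ−2)+1 = 0.22×32+1 = 8.040.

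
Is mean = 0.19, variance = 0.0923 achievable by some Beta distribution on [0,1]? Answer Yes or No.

Yes

The Beta variance bound is σ² < μ(1−μ).
Here μ(1−μ) = 0.19×0.81 = 0.1539, and 0.0923 < 0.1539.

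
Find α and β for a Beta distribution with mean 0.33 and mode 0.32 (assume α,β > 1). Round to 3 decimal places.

With s = α+β: μ = α/s and mode = (α−1)/(s−2). Eliminating α = μs,
μs − 1 = m(s−2) ⇒ s(μ−m) = 1−2m ⇒ s = 0.36/0.01 = 36.0000.
So α = μs = 11.880, β = (1−μ)s = 24.120.

α = 11.880, β = 24.120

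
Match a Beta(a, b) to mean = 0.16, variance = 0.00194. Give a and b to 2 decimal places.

Let s = a+b. The Beta variance is μ(1−μ)/(s+1).
So s+1 = μ(1−μ)/σ² = (0.16×0.84)/0.00194 = 0.1344/0.00194 = 69.2784, giving s = 68.2784.
Then a = μs = 0.16×68.2784 = 10.92 and b = (1−μ)s = 0.84×68.2784 = 57.35.

a = 10.92, b = 57.35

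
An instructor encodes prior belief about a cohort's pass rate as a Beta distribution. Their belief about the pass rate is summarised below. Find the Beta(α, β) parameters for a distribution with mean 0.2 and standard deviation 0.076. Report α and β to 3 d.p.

First σ² = 0.005776. Setting α = μn, β = (1−μ)n with n = α+β,
μ(1−μ)/(n+1) = 0.005776 ⇒ n+1 = 0.16/0.005776 = 27.7008 ⇒ n = 26.7008.
Hence α = 0.2×26.7008 = 5.340, β = 0.8×26.7008 = 21.361.

α = 5.340, β = 21.361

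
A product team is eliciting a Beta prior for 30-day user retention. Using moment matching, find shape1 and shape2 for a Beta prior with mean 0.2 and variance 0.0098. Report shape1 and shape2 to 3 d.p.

shape1 = 3.065, shape2 = 12.261

Write ν = shape1+shape2; then shape1 = μν and Var = μ(1−μ)/(ν+1).
ν = μ(1−μ)/Var − 1 = 0.16/0.0098 − 1 = 15.3265.
shape1 = 0.2·15.3265 = 3.065, shape2 = 0.8·15.3265 = 12.261.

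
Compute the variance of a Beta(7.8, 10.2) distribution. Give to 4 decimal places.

Var = αβ/[(α+β)²(α+β+1)] = (7.8×10.2)/(18.0²×19.0) = 79.56/6156.000 = 0.0129.

0.0129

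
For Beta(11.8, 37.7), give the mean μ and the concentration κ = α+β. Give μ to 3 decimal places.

κ = α+β = 11.8+37.7 = 49.5; μ = α/κ = 11.8/49.5 = 0.238.

μ = 0.238, κ = 49.5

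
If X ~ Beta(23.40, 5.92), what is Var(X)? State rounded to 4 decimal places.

α+β = 29.32 and αβ = 138.5280, so Var = αβ/[(α+β)²(α+β+1)] = 138.5280/26064.963968 = 0.0053.

0.0053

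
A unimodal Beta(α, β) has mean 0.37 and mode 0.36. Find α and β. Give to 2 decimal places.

Let s = α+β. Mean gives α = μs = 0.37s; mode gives (α−1)/(s−2) = 0.36.
Substituting: 0.37s − 1 = 0.36(s−2) = 0.36s − 0.72, so 0.01s = 0.28 and s = 28.0000.
Then α = 0.37×28.0000 = 10.36 and β = s−α = 17.64.

α = 10.36, β = 17.64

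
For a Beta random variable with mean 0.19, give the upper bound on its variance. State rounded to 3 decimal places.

0.154

Var = μ(1−μ)/(α+β+1), which approaches μ(1−μ) as α+β → 0.
So the supremum is μ(1−μ) = 0.19×0.81 = 0.154.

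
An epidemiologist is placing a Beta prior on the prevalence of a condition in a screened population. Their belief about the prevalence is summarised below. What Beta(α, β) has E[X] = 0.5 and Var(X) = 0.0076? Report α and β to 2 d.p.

α = 15.95, β = 15.95

Let s = α+β. The Beta variance is μ(1−μ)/(s+1).
So s+1 = μ(1−μ)/σ² = (0.5×0.5)/0.0076 = 0.25/0.0076 = 32.8947, giving s = 31.8947.
Then α = μs = 0.5×31.8947 = 15.95 and β = (1−μ)s = 0.5×31.8947 = 15.95.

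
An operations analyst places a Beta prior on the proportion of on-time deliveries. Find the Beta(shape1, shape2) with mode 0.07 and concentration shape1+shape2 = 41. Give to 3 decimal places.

For shape1,shape2>1 the mode is (shape1−1)/(shape1+shape2−2), so shape1 = mode·(κ−2)+1 = 0.07×39+1 = 3.730.
And shape2 = (1−mode)·(κ−2)+1 = 0.93×39+1 = 37.270.

shape1 = 3.730, shape2 = 37.270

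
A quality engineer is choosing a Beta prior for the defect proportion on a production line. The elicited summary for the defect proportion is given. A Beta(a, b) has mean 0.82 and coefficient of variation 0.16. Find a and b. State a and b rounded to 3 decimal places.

a = 6.211, b = 1.363

Var = (CV·μ)² = (0.16×0.82)² = 0.017213.
a+b = μ(1−μ)/Var − 1 = 0.1476/0.017213 − 1 = 7.5747.
Thus a = 0.82·7.5747 = 6.211 and b = 0.18·7.5747 = 1.363.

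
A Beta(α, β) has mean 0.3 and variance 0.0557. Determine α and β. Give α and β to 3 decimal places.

Let s = α+β. The Beta variance is μ(1−μ)/(s+1).
So s+1 = μ(1−μ)/σ² = (0.3×0.7)/0.0557 = 0.21/0.0557 = 3.7702, giving s = 2.7702.
Then α = μs = 0.3×2.7702 = 0.831 and β = (1−μ)s = 0.7×2.7702 = 1.939.

α = 0.831, β = 1.939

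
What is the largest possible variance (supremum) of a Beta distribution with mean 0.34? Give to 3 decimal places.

0.224

Var = μ(1−μ)/(α+β+1), which approaches μ(1−μ) as α+β → 0.
So the supremum is μ(1−μ) = 0.34×0.66 = 0.224.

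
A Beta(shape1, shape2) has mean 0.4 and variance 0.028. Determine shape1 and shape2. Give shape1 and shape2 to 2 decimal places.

shape1 = 3.03, shape2 = 4.54

By moment matching, shape1+shape2 = μ(1−μ)/σ² − 1 = (0.4·0.6)/0.028 − 1 = 8.5714 − 1 = 7.5714.
Since shape1/(shape1+shape2) = μ, shape1 = 0.4·7.5714 = 3.03 and shape2 = 0.6·7.5714 = 4.54.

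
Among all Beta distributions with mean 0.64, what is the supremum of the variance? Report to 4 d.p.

For fixed mean μ the Beta variance is μ(1−μ)/(α+β+1), increasing as α+β decreases.
Its least upper bound (not attained) is μ(1−μ) = 0.64·0.36 = 0.2304.

0.2304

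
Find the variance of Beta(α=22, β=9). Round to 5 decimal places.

Var = αβ/[(α+β)²(α+β+1)] = (22×9)/(31²×32) = 198/30752 = 0.00644.

0.00644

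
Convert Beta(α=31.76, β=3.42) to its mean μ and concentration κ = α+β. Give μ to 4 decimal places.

μ = 0.9028, κ = 35.18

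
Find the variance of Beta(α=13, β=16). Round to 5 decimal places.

0.00824

Var = αβ/[(α+β)²(α+β+1)] = (13×16)/(29²×30) = 208/25230 = 0.00824.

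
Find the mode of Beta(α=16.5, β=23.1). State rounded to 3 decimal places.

0.412

The density x^(α−1)(1−x)^(β−1) is maximised at (α−1)/(α+β−2) = 15.5/37.6 = 0.412.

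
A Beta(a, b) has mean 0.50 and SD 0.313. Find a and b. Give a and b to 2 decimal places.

Variance = 0.313² = 0.097969. The moment-matching identity a+b = μ(1−μ)/Var − 1 gives
a+b = 0.2500/0.097969 − 1 = 1.5518, so a = μ·1.5518 = 0.78 and b = (1−μ)·1.5518 = 0.78.

a = 0.78, b = 0.78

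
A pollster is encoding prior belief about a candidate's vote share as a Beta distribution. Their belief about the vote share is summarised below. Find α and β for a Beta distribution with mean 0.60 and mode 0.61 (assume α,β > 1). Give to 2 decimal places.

Let s = α+β. Mean gives α = μs = 0.60s; mode gives (α−1)/(s−2) = 0.61.
Substituting: 0.60s − 1 = 0.61(s−2) = 0.61s − 1.22, so -0.01s = -0.22 and s = 22.0000.
Then α = 0.60×22.0000 = 13.20 and β = s−α = 8.80.

α = 13.20, β = 8.80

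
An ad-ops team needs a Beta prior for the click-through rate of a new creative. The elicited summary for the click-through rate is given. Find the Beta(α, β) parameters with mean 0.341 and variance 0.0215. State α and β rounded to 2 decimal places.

Write ν = α+β; then α = μν and Var = μ(1−μ)/(ν+1).
ν = μ(1−μ)/Var − 1 = 0.224719/0.0215 − 1 = 9.4520.
α = 0.341·9.4520 = 3.22, β = 0.659·9.4520 = 6.23.

α = 3.22, β = 6.23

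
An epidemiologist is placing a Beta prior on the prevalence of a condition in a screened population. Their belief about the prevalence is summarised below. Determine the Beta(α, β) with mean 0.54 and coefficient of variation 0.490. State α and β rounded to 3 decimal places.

σ = CV·μ = 0.490×0.54 = 0.26460, so σ² = 0.070013.
s+1 = μ(1−μ)/σ² = 0.2484/0.070013 = 3.5479, so s = α+β = 2.5479.
α = μs = 1.376, β = (1−μ)s = 1.172.

α = 1.376, β = 1.172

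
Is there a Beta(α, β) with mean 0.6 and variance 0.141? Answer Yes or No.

Yes

A Beta with mean μ has variance μ(1−μ)/(α+β+1) < μ(1−μ).
Here μ(1−μ) = 0.6×0.4 = 0.24, and 0.141 < 0.24.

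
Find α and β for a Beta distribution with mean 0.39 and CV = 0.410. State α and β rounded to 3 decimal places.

σ = CV·μ = 0.410×0.39 = 0.15990, so σ² = 0.025568.
s+1 = μ(1−μ)/σ² = 0.2379/0.025568 = 9.3046, so s = α+β = 8.3046.
α = μs = 3.239, β = (1−μ)s = 5.066.

α = 3.239, β = 5.066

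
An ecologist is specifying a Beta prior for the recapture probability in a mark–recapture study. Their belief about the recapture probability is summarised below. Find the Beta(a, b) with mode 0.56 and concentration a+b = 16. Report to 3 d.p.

a = 8.840, b = 7.160

For a,b>1 the mode is (a−1)/(a+b−2), so a = mode·(κ−2)+1 = 0.56×14+1 = 8.840.
And b = (1−mode)·(κ−2)+1 = 0.44×14+1 = 7.160.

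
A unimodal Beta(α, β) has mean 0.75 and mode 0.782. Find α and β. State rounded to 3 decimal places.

α = 13.219, β = 4.406

Let s = α+β. Mean gives α = μs = 0.75s; mode gives (α−1)/(s−2) = 0.782.
Substituting: 0.75s − 1 = 0.782(s−2) = 0.782s − 1.564, so -0.032s = -0.564 and s = 17.6250.
Then α = 0.75×17.6250 = 13.219 and β = s−α = 4.406.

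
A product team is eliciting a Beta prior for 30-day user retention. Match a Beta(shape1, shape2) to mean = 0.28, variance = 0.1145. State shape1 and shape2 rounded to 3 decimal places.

shape1 = 0.213, shape2 = 0.548

Let s = shape1+shape2. The Beta variance is μ(1−μ)/(s+1).
So s+1 = μ(1−μ)/σ² = (0.28×0.72)/0.1145 = 0.2016/0.1145 = 1.7607, giving s = 0.7607.
Then shape1 = μs = 0.28×0.7607 = 0.213 and shape2 = (1−μ)s = 0.72×0.7607 = 0.548.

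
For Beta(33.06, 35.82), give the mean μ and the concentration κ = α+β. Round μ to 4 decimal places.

μ = 0.4800, κ = 68.88

κ = α+β = 33.06+35.82 = 68.88; μ = α/κ = 33.06/68.88 = 0.4800.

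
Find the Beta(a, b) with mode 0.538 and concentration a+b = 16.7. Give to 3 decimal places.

a = 8.909, b = 7.791

For a,b>1 the mode is (a−1)/(a+b−2), so a = mode·(κ−2)+1 = 0.538×14.7+1 = 8.909.
And b = (1−mode)·(κ−2)+1 = 0.462×14.7+1 = 7.791.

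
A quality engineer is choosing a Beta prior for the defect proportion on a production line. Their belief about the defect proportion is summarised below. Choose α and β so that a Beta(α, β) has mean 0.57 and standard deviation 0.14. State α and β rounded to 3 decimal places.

α = 6.558, β = 4.947

σ² = 0.14² = 0.0196.
With s = α+β, Var = μ(1−μ)/(s+1), so s+1 = (0.57×0.43)/0.0196 = 12.5051 and s = 11.5051.
α = μs = 6.558, β = (1−μ)s = 4.947.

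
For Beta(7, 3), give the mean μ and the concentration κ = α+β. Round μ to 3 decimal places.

μ = 0.700, κ = 10

κ = α+β = 7+3 = 10; μ = α/κ = 7/10 = 0.700.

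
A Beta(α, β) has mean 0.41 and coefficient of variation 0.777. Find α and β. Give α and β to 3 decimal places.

σ = CV·μ = 0.777×0.41 = 0.31857, so σ² = 0.101487.
s+1 = μ(1−μ)/σ² = 0.2419/0.101487 = 2.3836, so s = α+β = 1.3836.
α = μs = 0.567, β = (1−μ)s = 0.816.

α = 0.567, β = 0.816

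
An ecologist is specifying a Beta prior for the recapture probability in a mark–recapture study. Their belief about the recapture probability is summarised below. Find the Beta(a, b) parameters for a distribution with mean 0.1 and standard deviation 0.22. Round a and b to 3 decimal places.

First σ² = 0.0484. Setting a = μn, b = (1−μ)n with n = a+b,
μ(1−μ)/(n+1) = 0.0484 ⇒ n+1 = 0.09/0.0484 = 1.8595 ⇒ n = 0.8595.
Hence a = 0.1×0.8595 = 0.086, b = 0.9×0.8595 = 0.774.

a = 0.086, b = 0.774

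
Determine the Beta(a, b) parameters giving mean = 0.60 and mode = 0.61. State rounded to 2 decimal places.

a = 13.20, b = 8.80

Let s = a+b. Mean gives a = μs = 0.60s; mode gives (a−1)/(s−2) = 0.61.
Substituting: 0.60s − 1 = 0.61(s−2) = 0.61s − 1.22, so -0.01s = -0.22 and s = 22.0000.
Then a = 0.60×22.0000 = 13.20 and b = s−a = 8.80.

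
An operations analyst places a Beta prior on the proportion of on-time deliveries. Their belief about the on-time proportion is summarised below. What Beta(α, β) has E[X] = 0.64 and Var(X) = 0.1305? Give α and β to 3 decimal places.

α = 0.490, β = 0.276

Let s = α+β. The Beta variance is μ(1−μ)/(s+1).
So s+1 = μ(1−μ)/σ² = (0.64×0.36)/0.1305 = 0.2304/0.1305 = 1.7655, giving s = 0.7655.
Then α = μs = 0.64×0.7655 = 0.490 and β = (1−μ)s = 0.36×0.7655 = 0.276.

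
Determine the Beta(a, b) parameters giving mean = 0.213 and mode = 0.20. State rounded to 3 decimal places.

a = 9.831, b = 36.323

With s = a+b: μ = a/s and mode = (a−1)/(s−2). Eliminating a = μs,
μs − 1 = m(s−2) ⇒ s(μ−m) = 1−2m ⇒ s = 0.60/0.013 = 46.1538.
So a = μs = 9.831, b = (1−μ)s = 36.323.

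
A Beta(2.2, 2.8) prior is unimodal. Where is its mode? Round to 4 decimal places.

With α,β > 1, mode = (α−1)/(α+β−2) = 1.2/3.0 = 0.4000.

0.4000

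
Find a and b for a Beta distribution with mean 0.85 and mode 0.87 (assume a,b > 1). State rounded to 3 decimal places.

a = 31.450, b = 5.550

Let s = a+b. Mean gives a = μs = 0.85s; mode gives (a−1)/(s−2) = 0.87.
Substituting: 0.85s − 1 = 0.87(s−2) = 0.87s − 1.74, so -0.02s = -0.74 and s = 37.0000.
Then a = 0.85×37.0000 = 31.450 and b = s−a = 5.550.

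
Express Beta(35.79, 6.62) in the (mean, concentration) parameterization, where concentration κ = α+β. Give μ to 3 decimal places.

μ = 0.844, κ = 42.41

κ = α+β = 35.79+6.62 = 42.41; μ = α/κ = 35.79/42.41 = 0.844.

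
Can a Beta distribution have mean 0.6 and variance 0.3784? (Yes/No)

The Beta variance bound is σ² < μ(1−μ).
Here μ(1−μ) = 0.6×0.4 = 0.24, and 0.3784 ≥ 0.24.

No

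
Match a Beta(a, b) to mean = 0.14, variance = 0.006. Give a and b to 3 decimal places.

a = 2.669, b = 16.397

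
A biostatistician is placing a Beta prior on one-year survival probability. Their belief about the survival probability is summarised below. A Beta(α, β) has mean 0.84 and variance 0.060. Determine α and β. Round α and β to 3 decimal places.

α = 1.042, β = 0.198

By moment matching, α+β = μ(1−μ)/σ² − 1 = (0.84·0.16)/0.060 − 1 = 2.2400 − 1 = 1.2400.
Since α/(α+β) = μ, α = 0.84·1.2400 = 1.042 and β = 0.16·1.2400 = 0.198.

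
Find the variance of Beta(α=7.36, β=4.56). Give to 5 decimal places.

0.01828

μ = 7.36/11.92 = 0.617450; Var = μ(1−μ)/(α+β+1) = 0.2362056/12.92 = 0.01828.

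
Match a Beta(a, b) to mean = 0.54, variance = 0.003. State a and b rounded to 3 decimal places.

Write ν = a+b; then a = μν and Var = μ(1−μ)/(ν+1).
ν = μ(1−μ)/Var − 1 = 0.2484/0.003 − 1 = 81.8000.
a = 0.54·81.8000 = 44.172, b = 0.46·81.8000 = 37.628.

a = 44.172, b = 37.628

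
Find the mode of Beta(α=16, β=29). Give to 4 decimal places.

0.3488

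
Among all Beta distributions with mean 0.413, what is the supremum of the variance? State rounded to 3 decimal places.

0.242

Var = μ(1−μ)/(α+β+1), which approaches μ(1−μ) as α+β → 0.
So the supremum is μ(1−μ) = 0.413×0.587 = 0.242.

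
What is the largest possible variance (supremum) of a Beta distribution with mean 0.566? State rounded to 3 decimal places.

Var = μ(1−μ)/(α+β+1), which approaches μ(1−μ) as α+β → 0.
So the supremum is μ(1−μ) = 0.566×0.434 = 0.246.

0.246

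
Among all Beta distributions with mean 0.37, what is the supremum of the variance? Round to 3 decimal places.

0.233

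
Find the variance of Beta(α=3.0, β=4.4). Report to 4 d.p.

Var = αβ/[(α+β)²(α+β+1)] = (3.0×4.4)/(7.4²×8.4) = 13.20/459.984 = 0.0287.

0.0287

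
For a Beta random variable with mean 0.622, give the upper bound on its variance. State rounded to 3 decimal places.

For fixed mean μ the Beta variance is μ(1−μ)/(α+β+1), increasing as α+β decreases.
Its least upper bound (not attained) is μ(1−μ) = 0.622·0.378 = 0.235.

0.235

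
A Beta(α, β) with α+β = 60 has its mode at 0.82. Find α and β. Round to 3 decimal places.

α = 48.560, β = 11.440

For α,β>1 the mode is (α−1)/(α+β−2), so α = mode·(κ−2)+1 = 0.82×58+1 = 48.560.
And β = (1−mode)·(κ−2)+1 = 0.18×58+1 = 11.440.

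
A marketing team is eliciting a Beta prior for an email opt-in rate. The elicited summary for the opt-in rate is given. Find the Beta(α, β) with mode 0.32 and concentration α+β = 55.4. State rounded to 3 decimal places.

α = 18.088, β = 37.312

For α,β>1 the mode is (α−1)/(α+β−2), so α = mode·(κ−2)+1 = 0.32×53.4+1 = 18.088.
And β = (1−mode)·(κ−2)+1 = 0.68×53.4+1 = 37.312.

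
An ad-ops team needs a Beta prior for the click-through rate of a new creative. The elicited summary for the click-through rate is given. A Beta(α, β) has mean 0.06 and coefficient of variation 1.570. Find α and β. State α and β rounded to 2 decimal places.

α = 0.32, β = 5.03

Var = (CV·μ)² = (1.570×0.06)² = 0.008874.
α+β = μ(1−μ)/Var − 1 = 0.0564/0.008874 − 1 = 5.3559.
Thus α = 0.06·5.3559 = 0.32 and β = 0.94·5.3559 = 5.03.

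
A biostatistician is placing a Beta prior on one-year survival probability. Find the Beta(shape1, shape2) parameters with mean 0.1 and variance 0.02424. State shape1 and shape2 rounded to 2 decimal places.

shape1 = 0.27, shape2 = 2.44

Write ν = shape1+shape2; then shape1 = μν and Var = μ(1−μ)/(ν+1).
ν = μ(1−μ)/Var − 1 = 0.09/0.02424 − 1 = 2.7129.
shape1 = 0.1·2.7129 = 0.27, shape2 = 0.9·2.7129 = 2.44.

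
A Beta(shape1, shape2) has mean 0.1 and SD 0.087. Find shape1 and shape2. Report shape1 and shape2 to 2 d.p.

σ² = 0.087² = 0.007569.
With s = shape1+shape2, Var = μ(1−μ)/(s+1), so s+1 = (0.1×0.9)/0.007569 = 11.8906 and s = 10.8906.
shape1 = μs = 1.09, shape2 = (1−μ)s = 9.80.

shape1 = 1.09, shape2 = 9.80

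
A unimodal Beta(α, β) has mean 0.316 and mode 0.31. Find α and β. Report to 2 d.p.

Let s = α+β. Mean gives α = μs = 0.316s; mode gives (α−1)/(s−2) = 0.31.
Substituting: 0.316s − 1 = 0.31(s−2) = 0.31s − 0.62, so 0.006s = 0.38 and s = 63.3333.
Then α = 0.316×63.3333 = 20.01 and β = s−α = 43.32.

α = 20.01, β = 43.32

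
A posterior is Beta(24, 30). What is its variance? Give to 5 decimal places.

0.00449

μ = 24/54 = 0.444444; Var = μ(1−μ)/(α+β+1) = 0.2469136/55 = 0.00449.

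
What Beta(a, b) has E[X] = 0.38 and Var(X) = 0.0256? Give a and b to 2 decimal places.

a = 3.12, b = 5.09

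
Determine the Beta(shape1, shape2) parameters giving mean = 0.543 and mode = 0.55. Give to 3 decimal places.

With s = shape1+shape2: μ = shape1/s and mode = (shape1−1)/(s−2). Eliminating shape1 = μs,
μs − 1 = m(s−2) ⇒ s(μ−m) = 1−2m ⇒ s = -0.10/-0.007 = 14.2857.
So shape1 = μs = 7.757, shape2 = (1−μ)s = 6.529.

shape1 = 7.757, shape2 = 6.529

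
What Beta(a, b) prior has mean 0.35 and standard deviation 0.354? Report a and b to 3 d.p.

a = 0.285, b = 0.530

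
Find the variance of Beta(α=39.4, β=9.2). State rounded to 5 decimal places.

μ = 39.4/48.6 = 0.810700; Var = μ(1−μ)/(α+β+1) = 0.1534658/49.6 = 0.00309.

0.00309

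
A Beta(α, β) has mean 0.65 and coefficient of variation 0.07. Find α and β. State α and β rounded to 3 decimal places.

α = 70.779, β = 38.112

Var = (CV·μ)² = (0.07×0.65)² = 0.002070.
α+β = μ(1−μ)/Var − 1 = 0.2275/0.002070 − 1 = 108.8901.
Thus α = 0.65·108.8901 = 70.779 and β = 0.35·108.8901 = 38.112.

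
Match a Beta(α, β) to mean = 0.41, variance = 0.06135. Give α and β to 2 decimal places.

α = 1.21, β = 1.74

By moment matching, α+β = μ(1−μ)/σ² − 1 = (0.41·0.59)/0.06135 − 1 = 3.9430 − 1 = 2.9430.
Since α/(α+β) = μ, α = 0.41·2.9430 = 1.21 and β = 0.59·2.9430 = 1.74.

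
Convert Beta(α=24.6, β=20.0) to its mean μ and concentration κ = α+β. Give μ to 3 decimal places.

κ = α+β = 24.6+20.0 = 44.6; μ = α/κ = 24.6/44.6 = 0.552.

μ = 0.552, κ = 44.6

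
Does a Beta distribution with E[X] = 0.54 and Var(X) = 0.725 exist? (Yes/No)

No

For any Beta, Var(X) < E[X]·(1−E[X]).
Here μ(1−μ) = 0.54×0.46 = 0.2484, and 0.725 ≥ 0.2484.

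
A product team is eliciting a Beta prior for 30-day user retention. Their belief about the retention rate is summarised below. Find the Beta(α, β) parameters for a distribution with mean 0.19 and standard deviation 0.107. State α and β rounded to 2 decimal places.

α = 2.36, β = 10.08

Variance = 0.107² = 0.011449. The moment-matching identity α+β = μ(1−μ)/Var − 1 gives
α+β = 0.1539/0.011449 − 1 = 12.4422, so α = μ·12.4422 = 2.36 and β = (1−μ)·12.4422 = 10.08.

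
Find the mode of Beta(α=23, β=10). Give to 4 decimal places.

0.7097

With α,β > 1, mode = (α−1)/(α+β−2) = 22/31 = 0.7097.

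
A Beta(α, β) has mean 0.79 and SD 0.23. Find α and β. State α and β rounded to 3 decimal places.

σ² = 0.23² = 0.0529.
With s = α+β, Var = μ(1−μ)/(s+1), so s+1 = (0.79×0.21)/0.0529 = 3.1361 and s = 2.1361.
α = μs = 1.688, β = (1−μ)s = 0.449.

α = 1.688, β = 0.449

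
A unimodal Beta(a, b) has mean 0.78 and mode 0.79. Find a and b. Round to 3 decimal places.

a = 45.240, b = 12.760

Let s = a+b. Mean gives a = μs = 0.78s; mode gives (a−1)/(s−2) = 0.79.
Substituting: 0.78s − 1 = 0.79(s−2) = 0.79s − 1.58, so -0.01s = -0.58 and s = 58.0000.
Then a = 0.78×58.0000 = 45.240 and b = s−a = 12.760.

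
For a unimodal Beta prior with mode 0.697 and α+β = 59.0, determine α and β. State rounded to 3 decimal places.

For α,β>1 the mode is (α−1)/(α+β−2), so α = mode·(κ−2)+1 = 0.697×57.0+1 = 40.729.
And β = (1−mode)·(κ−2)+1 = 0.303×57.0+1 = 18.271.

α = 40.729, β = 18.271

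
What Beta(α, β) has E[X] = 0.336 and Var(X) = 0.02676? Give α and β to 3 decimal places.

α = 2.465, β = 4.872

Write ν = α+β; then α = μν and Var = μ(1−μ)/(ν+1).
ν = μ(1−μ)/Var − 1 = 0.223104/0.02676 − 1 = 7.3372.
α = 0.336·7.3372 = 2.465, β = 0.664·7.3372 = 4.872.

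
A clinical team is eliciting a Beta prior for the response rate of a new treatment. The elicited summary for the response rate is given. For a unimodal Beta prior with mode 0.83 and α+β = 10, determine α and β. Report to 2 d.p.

α = 7.64, β = 2.36

Mode = (α−1)/(κ−2) with κ = α+β, so α−1 = 0.83·8 = 6.64.
α = 7.64; β = κ − α = 2.36.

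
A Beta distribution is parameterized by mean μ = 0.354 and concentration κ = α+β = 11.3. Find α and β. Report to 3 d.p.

α = 4.000, β = 7.300

Split κ in proportion μ : (1−μ): α = 0.354·11.3 = 4.000, β = 11.3 − 4.000 = 7.300.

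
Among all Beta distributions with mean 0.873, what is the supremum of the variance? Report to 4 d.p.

For fixed mean μ the Beta variance is μ(1−μ)/(α+β+1), increasing as α+β decreases.
Its least upper bound (not attained) is μ(1−μ) = 0.873·0.127 = 0.1109.

0.1109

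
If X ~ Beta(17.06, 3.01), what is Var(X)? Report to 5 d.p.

μ = 17.06/20.07 = 0.850025; Var = μ(1−μ)/(α+β+1) = 0.1274826/21.07 = 0.00605.

0.00605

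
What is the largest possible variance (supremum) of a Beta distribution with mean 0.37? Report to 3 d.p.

0.233

For fixed mean μ the Beta variance is μ(1−μ)/(α+β+1), increasing as α+β decreases.
Its least upper bound (not attained) is μ(1−μ) = 0.37·0.63 = 0.233.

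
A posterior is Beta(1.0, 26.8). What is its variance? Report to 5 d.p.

0.00120

Var = αβ/[(α+β)²(α+β+1)] = (1.0×26.8)/(27.8²×28.8) = 26.80/22257.792 = 0.00120.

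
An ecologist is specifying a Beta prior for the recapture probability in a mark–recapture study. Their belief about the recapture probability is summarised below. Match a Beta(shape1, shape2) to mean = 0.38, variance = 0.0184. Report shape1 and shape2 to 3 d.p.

Let s = shape1+shape2. The Beta variance is μ(1−μ)/(s+1).
So s+1 = μ(1−μ)/σ² = (0.38×0.62)/0.0184 = 0.2356/0.0184 = 12.8043, giving s = 11.8043.
Then shape1 = μs = 0.38×11.8043 = 4.486 and shape2 = (1−μ)s = 0.62×11.8043 = 7.319.

shape1 = 4.486, shape2 = 7.319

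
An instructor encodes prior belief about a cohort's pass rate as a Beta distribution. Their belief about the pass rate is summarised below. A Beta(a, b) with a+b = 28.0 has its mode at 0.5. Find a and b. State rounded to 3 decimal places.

For a,b>1 the mode is (a−1)/(a+b−2), so a = mode·(κ−2)+1 = 0.5×26.0+1 = 14.000.
And b = (1−mode)·(κ−2)+1 = 0.5×26.0+1 = 14.000.

a = 14.000, b = 14.000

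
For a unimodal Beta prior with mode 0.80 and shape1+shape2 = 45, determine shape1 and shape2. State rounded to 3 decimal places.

shape1 = 35.400, shape2 = 9.600

Since the density peak of Beta(shape1,shape2) is at (shape1−1)/(shape1+shape2−2),
shape1 = 1 + 0.80(45−2) = 35.400 and shape2 = 45 − 35.400 = 9.600.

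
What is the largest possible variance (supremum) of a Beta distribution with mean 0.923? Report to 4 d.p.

0.0711

Var = μ(1−μ)/(α+β+1), which approaches μ(1−μ) as α+β → 0.
So the supremum is μ(1−μ) = 0.923×0.077 = 0.0711.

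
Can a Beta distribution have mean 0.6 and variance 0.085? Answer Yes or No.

A Beta with mean μ has variance μ(1−μ)/(α+β+1) < μ(1−μ).
Here μ(1−μ) = 0.6×0.4 = 0.24, and 0.085 < 0.24.

Yes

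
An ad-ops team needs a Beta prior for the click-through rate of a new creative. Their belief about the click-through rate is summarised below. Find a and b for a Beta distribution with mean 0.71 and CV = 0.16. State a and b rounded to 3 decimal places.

σ = CV·μ = 0.16×0.71 = 0.11360, so σ² = 0.012905.
s+1 = μ(1−μ)/σ² = 0.2059/0.012905 = 15.9551, so s = a+b = 14.9551.
a = μs = 10.618, b = (1−μ)s = 4.337.

a = 10.618, b = 4.337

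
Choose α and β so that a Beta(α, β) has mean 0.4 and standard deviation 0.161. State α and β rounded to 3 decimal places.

Variance = 0.161² = 0.025921. The moment-matching identity α+β = μ(1−μ)/Var − 1 gives
α+β = 0.24/0.025921 − 1 = 8.2589, so α = μ·8.2589 = 3.304 and β = (1−μ)·8.2589 = 4.955.

α = 3.304, β = 4.955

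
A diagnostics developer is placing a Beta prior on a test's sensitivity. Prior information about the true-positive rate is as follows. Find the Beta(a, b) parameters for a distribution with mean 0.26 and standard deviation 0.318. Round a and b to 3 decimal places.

a = 0.235, b = 0.668

σ² = 0.318² = 0.101124.
With s = a+b, Var = μ(1−μ)/(s+1), so s+1 = (0.26×0.74)/0.101124 = 1.9026 and s = 0.9026.
a = μs = 0.235, b = (1−μ)s = 0.668.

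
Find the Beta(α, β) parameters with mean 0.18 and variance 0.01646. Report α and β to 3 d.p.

α = 1.434, β = 6.533

Write ν = α+β; then α = μν and Var = μ(1−μ)/(ν+1).
ν = μ(1−μ)/Var − 1 = 0.1476/0.01646 − 1 = 7.9672.
α = 0.18·7.9672 = 1.434, β = 0.82·7.9672 = 6.533.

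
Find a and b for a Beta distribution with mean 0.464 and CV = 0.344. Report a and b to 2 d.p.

a = 4.07, b = 4.70

Var = (CV·μ)² = (0.344×0.464)² = 0.025477.
a+b = μ(1−μ)/Var − 1 = 0.248704/0.025477 − 1 = 8.7618.
Thus a = 0.464·8.7618 = 4.07 and b = 0.536·8.7618 = 4.70.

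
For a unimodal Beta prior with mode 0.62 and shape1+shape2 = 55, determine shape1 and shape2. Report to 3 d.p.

shape1 = 33.860, shape2 = 21.140

For shape1,shape2>1 the mode is (shape1−1)/(shape1+shape2−2), so shape1 = mode·(κ−2)+1 = 0.62×53+1 = 33.860.
And shape2 = (1−mode)·(κ−2)+1 = 0.38×53+1 = 21.140.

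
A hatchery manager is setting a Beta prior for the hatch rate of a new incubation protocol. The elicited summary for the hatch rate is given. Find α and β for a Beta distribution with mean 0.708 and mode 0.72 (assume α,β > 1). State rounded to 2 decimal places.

α = 25.96, β = 10.71

Let s = α+β. Mean gives α = μs = 0.708s; mode gives (α−1)/(s−2) = 0.72.
Substituting: 0.708s − 1 = 0.72(s−2) = 0.72s − 1.44, so -0.012s = -0.44 and s = 36.6667.
Then α = 0.708×36.6667 = 25.96 and β = s−α = 10.71.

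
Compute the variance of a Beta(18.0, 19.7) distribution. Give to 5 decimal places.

0.00645

Var = αβ/[(α+β)²(α+β+1)] = (18.0×19.7)/(37.7²×38.7) = 354.60/55003.923 = 0.00645.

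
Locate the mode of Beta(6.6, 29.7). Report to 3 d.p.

0.163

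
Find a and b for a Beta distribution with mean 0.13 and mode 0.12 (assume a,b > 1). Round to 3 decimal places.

a = 9.880, b = 66.120

Let s = a+b. Mean gives a = μs = 0.13s; mode gives (a−1)/(s−2) = 0.12.
Substituting: 0.13s − 1 = 0.12(s−2) = 0.12s − 0.24, so 0.01s = 0.76 and s = 76.0000.
Then a = 0.13×76.0000 = 9.880 and b = s−a = 66.120.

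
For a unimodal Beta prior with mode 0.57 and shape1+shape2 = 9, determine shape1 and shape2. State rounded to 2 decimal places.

shape1 = 4.99, shape2 = 4.01

For shape1,shape2>1 the mode is (shape1−1)/(shape1+shape2−2), so shape1 = mode·(κ−2)+1 = 0.57×7+1 = 4.99.
And shape2 = (1−mode)·(κ−2)+1 = 0.43×7+1 = 4.01.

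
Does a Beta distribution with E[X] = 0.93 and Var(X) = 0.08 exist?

No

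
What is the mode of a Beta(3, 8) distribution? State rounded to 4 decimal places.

With α,β > 1, mode = (α−1)/(α+β−2) = 2/9 = 0.2222.

0.2222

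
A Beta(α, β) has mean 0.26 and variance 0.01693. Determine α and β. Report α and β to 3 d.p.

Write ν = α+β; then α = μν and Var = μ(1−μ)/(ν+1).
ν = μ(1−μ)/Var − 1 = 0.1924/0.01693 − 1 = 10.3644.
α = 0.26·10.3644 = 2.695, β = 0.74·10.3644 = 7.670.

α = 2.695, β = 7.670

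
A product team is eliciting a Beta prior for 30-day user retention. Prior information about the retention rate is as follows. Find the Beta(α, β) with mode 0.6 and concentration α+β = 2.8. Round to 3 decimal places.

Since the density peak of Beta(α,β) is at (α−1)/(α+β−2),
α = 1 + 0.6(2.8−2) = 1.480 and β = 2.8 − 1.480 = 1.320.

α = 1.480, β = 1.320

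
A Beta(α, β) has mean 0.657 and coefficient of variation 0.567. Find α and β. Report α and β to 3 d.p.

α = 0.410, β = 0.214

σ = CV·μ = 0.567×0.657 = 0.37252, so σ² = 0.138770.
s+1 = μ(1−μ)/σ² = 0.225351/0.138770 = 1.6239, so s = α+β = 0.6239.
α = μs = 0.410, β = (1−μ)s = 0.214.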